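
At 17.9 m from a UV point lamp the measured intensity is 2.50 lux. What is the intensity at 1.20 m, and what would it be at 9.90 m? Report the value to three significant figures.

556 lux; 8.17 lux

Using I₁d₁² = I₂d₂²,
At 1.20 m: (17.9/1.20)² = 222.5, so 2.50 × 222.5 = 556.2 lux
At 9.90 m: 556.2 × (1.20/9.90)² = 556.2 × 0.01469 = 8.171 lux.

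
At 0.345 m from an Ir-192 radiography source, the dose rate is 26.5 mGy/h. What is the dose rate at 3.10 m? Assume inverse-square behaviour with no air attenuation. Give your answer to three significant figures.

Since intensity falls as 1/r², the rate at 3.10 m is
(0.345/3.10)² = 0.01239, so 26.5 × 0.01239 = 0.3283 mGy/h.

0.328 mGy/h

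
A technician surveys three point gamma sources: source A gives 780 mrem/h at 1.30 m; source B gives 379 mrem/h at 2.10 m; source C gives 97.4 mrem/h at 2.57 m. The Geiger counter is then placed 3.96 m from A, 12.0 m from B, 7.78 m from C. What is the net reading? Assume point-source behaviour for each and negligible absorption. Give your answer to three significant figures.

106 mrem/h

By superposition, sum each source's inverse-square contribution:
A: 780 × (1.30/3.96)² = 84.06 mrem/h
B: 379 × (2.10/12.0)² = 11.61 mrem/h
C: 97.4 × (2.57/7.78)² = 10.63 mrem/h
Total = 84.06 + 11.61 + 10.63 = 106.3 mrem/h.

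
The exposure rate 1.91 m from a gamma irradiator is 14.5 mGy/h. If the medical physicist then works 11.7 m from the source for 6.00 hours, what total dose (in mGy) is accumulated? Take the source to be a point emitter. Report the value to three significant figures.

Intensity scales as (d₁/d₂)², so rate at 11.7 m:
(1.91/11.7)² = 0.02665, so 14.5 × 0.02665 = 0.3864 mGy/h.
Dose = rate × time = 0.3864 mGy/h × 6.000 h = 2.318 mGy.

2.32 mGy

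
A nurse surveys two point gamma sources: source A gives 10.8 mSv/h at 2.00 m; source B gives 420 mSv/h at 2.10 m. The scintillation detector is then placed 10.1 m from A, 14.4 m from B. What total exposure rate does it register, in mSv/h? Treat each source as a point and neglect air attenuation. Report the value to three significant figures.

9.36 mSv/h

Each source contributes Iᵢ·(dᵢ/rᵢ)²; contributions add.
A: 10.8 × (2.00/10.1)² = 0.4235 mSv/h
B: 420 × (2.10/14.4)² = 8.932 mSv/h
Total = 0.4235 + 8.932 = 9.356 mSv/h.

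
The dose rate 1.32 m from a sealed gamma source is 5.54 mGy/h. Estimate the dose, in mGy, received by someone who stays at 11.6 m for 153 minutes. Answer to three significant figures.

0.183 mGy

Using I₁d₁² = I₂d₂², rate at 11.6 m:
(1.32/11.6)² = 0.01295, so 5.54 × 0.01295 = 0.07174 mGy/h.
Dose = rate × time = 0.07174 mGy/h × 2.550 h = 0.1829 mGy.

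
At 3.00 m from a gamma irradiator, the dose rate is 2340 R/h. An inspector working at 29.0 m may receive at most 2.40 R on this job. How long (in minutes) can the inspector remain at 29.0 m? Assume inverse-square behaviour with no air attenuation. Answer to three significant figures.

5.75 min

Intensity scales as (d₁/d₂)², so rate at 29.0 m:
(3.00/29.0)² = 0.01070, so 2340 × 0.01070 = 25.04 R/h.
Stay time = 2.40 R ÷ 25.04 R/h = 0.09585 h = 5.751 min.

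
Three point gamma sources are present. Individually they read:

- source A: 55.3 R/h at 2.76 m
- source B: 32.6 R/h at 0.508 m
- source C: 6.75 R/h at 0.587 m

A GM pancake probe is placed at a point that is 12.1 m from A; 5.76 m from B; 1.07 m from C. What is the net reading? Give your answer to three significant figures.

5.16 R/h

Each source contributes Iᵢ·(dᵢ/rᵢ)²; contributions add.
A: 55.3 × (2.76/12.1)² = 2.877 R/h
B: 32.6 × (0.508/5.76)² = 0.2536 R/h
C: 6.75 × (0.587/1.07)² = 2.031 R/h
Total = 2.877 + 0.2536 + 2.031 = 5.162 R/h.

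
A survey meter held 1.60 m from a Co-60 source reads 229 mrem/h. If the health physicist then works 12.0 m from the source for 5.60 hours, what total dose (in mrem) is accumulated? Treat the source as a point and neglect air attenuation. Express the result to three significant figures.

22.8 mrem

Intensity scales as (d₁/d₂)², so rate at 12.0 m:
229 × (1.60/12.0)² = 229 × 0.01778 = 4.072 mrem/h.
Dose = rate × time = 4.072 mrem/h × 5.600 h = 22.80 mrem.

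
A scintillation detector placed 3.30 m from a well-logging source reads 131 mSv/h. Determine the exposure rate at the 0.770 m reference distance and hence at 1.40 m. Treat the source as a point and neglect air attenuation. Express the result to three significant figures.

By the inverse-square law,
At 0.770 m: (3.30/0.770)² = 18.37, so 131 × 18.37 = 2406 mSv/h
At 1.40 m: 2406 × (0.770/1.40)² = 2406 × 0.3025 = 727.8 mSv/h.

2410 mSv/h; 728 mSv/h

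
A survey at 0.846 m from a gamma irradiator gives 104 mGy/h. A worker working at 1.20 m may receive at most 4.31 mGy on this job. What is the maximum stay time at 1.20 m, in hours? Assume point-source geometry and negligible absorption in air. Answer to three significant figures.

0.0834 h

Applying the 1/r² law, rate at 1.20 m:
(0.846/1.20)² = 0.4970, so 104 × 0.4970 = 51.69 mGy/h.
Stay time = 4.31 mGy ÷ 51.69 mGy/h = 0.08338 h.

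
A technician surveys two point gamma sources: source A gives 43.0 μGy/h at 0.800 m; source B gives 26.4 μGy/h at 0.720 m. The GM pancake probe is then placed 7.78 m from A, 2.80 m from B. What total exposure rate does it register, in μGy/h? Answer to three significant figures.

2.20 μGy/h

By superposition, sum each source's inverse-square contribution:
A: 43.0 × (0.800/7.78)² = 0.4547 μGy/h
B: 26.4 × (0.720/2.80)² = 1.746 μGy/h
Total = 0.4547 + 1.746 = 2.201 μGy/h.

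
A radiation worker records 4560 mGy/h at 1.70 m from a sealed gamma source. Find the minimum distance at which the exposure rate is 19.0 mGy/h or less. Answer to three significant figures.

26.3 m

By the inverse-square law, d₂ = d₁·√(I₁/I₂).
I₁/I₂ = 4560/19.0 = 240.0, so d₂ = 1.70 × √240.0 = 26.34 m.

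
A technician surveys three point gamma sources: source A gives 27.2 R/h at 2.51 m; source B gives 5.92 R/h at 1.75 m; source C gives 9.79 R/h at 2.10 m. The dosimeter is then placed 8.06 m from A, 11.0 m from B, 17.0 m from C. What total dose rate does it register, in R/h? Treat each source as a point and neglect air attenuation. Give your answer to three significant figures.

Each source contributes Iᵢ·(dᵢ/rᵢ)²; contributions add.
A: 27.2 × (2.51/8.06)² = 2.638 R/h
B: 5.92 × (1.75/11.0)² = 0.1498 R/h
C: 9.79 × (2.10/17.0)² = 0.1494 R/h
Total = 2.638 + 0.1498 + 0.1494 = 2.937 R/h.

2.94 R/h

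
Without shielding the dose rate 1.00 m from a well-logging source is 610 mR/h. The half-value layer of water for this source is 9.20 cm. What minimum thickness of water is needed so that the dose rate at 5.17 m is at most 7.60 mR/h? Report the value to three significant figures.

At 5.17 m, distance alone gives 610 × (1.00/5.17)² = 610 × 0.03741 = 22.82 mR/h.
Further attenuation needed: 22.82/7.60 = 3.003.
n = log₂(3.003) = 1.586 half-value layers.
Thickness = 1.586 × 9.20 cm = 14.59 cm.

14.6 cm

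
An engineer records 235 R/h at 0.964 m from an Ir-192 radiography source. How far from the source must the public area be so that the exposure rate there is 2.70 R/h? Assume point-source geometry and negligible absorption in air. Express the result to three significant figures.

8.99 m

Applying the 1/r² law, d₂ = d₁·√(I₁/I₂).
I₁/I₂ = 235/2.70 = 87.04, so d₂ = 0.964 × √87.04 = 8.994 m.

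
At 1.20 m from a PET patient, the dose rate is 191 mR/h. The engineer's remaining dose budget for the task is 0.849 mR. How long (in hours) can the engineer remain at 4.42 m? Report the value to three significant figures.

0.0603 h

Applying the 1/r² law, rate at 4.42 m:
(1.20/4.42)² = 0.07371, so 191 × 0.07371 = 14.08 mR/h.
Stay time = 0.849 mR ÷ 14.08 mR/h = 0.06030 h.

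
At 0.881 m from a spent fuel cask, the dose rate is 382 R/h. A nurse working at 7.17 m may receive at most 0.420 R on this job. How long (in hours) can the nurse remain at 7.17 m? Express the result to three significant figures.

0.0728 h

By the inverse-square law, rate at 7.17 m:
(0.881/7.17)² = 0.01510, so 382 × 0.01510 = 5.768 R/h.
Stay time = 0.420 R ÷ 5.768 R/h = 0.07282 h.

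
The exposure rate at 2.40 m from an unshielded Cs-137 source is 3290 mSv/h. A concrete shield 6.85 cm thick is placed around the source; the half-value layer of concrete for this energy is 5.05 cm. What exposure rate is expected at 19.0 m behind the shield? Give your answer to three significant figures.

20.5 mSv/h

Distance alone: (2.40/19.0)² = 0.01596, so 3290 × 0.01596 = 52.51 mSv/h.
Shield: 6.85/5.05 = 1.356 half-value layers → attenuation 2^(−1.356) = 0.3907.
Combined: 52.51 × 0.3907 = 20.52 mSv/h.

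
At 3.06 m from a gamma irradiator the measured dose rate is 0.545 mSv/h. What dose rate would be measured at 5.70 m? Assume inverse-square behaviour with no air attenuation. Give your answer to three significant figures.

0.157 mSv/h

Since intensity falls as 1/r², scaling from 3.06 m to 5.70 m:
0.545 × (3.06/5.70)² = 0.545 × 0.2882 = 0.1571 mSv/h.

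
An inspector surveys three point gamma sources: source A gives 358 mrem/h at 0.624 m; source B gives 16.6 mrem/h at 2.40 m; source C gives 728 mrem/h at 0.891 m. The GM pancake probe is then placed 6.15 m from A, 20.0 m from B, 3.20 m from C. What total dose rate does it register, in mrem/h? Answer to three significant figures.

60.4 mrem/h

By superposition, sum each source's inverse-square contribution:
A: 358 × (0.624/6.15)² = 3.686 mrem/h
B: 16.6 × (2.40/20.0)² = 0.2390 mrem/h
C: 728 × (0.891/3.20)² = 56.44 mrem/h
Total = 3.686 + 0.2390 + 56.44 = 60.36 mrem/h.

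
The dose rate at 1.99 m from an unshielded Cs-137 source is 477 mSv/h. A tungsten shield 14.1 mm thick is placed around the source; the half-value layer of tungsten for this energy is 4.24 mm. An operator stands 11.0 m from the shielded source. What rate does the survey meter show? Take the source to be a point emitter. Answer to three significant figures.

Distance alone: (1.99/11.0)² = 0.03273, so 477 × 0.03273 = 15.61 mSv/h.
Shield: 14.1/4.24 = 3.325 half-value layers → attenuation 2^(−3.325) = 0.09979.
Combined: 15.61 × 0.09979 = 1.558 mSv/h.

1.56 mSv/h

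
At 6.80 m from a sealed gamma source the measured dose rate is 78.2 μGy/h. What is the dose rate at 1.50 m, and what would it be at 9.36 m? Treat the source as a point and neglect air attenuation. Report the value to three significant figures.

1610 μGy/h; 41.3 μGy/h

Since intensity falls as 1/r²,
At 1.50 m: (6.80/1.50)² = 20.55, so 78.2 × 20.55 = 1607 μGy/h
At 9.36 m: (1.50/9.36)² = 0.02568, so 1607 × 0.02568 = 41.27 μGy/h.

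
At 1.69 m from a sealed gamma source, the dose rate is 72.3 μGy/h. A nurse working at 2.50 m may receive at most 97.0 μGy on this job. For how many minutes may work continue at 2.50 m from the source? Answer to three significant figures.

Intensity scales as (d₁/d₂)², so rate at 2.50 m:
72.3 × (1.69/2.50)² = 72.3 × 0.4570 = 33.04 μGy/h.
Stay time = 97.0 μGy ÷ 33.04 μGy/h = 2.936 h = 176.2 min.

176 min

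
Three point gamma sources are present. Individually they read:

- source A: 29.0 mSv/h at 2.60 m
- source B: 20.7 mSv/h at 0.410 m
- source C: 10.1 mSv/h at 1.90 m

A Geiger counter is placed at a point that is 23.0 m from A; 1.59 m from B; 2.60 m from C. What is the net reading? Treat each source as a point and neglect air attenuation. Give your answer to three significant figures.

7.14 mSv/h

Each source contributes Iᵢ·(dᵢ/rᵢ)²; contributions add.
A: 29.0 × (2.60/23.0)² = 0.3706 mSv/h
B: 20.7 × (0.410/1.59)² = 1.376 mSv/h
C: 10.1 × (1.90/2.60)² = 5.394 mSv/h
Total = 0.3706 + 1.376 + 5.394 = 7.141 mSv/h.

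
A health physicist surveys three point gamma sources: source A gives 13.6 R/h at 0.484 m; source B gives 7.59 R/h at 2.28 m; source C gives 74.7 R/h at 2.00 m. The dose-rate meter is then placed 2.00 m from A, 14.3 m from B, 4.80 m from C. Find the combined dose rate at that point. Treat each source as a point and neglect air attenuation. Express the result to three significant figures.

Each source contributes Iᵢ·(dᵢ/rᵢ)²; contributions add.
A: 13.6 × (0.484/2.00)² = 0.7965 R/h
B: 7.59 × (2.28/14.3)² = 0.1929 R/h
C: 74.7 × (2.00/4.80)² = 12.97 R/h
Total = 0.7965 + 0.1929 + 12.97 = 13.96 R/h.

14.0 R/h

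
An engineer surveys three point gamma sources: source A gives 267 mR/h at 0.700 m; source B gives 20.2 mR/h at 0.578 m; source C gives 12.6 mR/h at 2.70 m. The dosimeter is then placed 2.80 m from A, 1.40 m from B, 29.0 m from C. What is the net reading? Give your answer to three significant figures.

By superposition, sum each source's inverse-square contribution:
A: 267 × (0.700/2.80)² = 16.69 mR/h
B: 20.2 × (0.578/1.40)² = 3.443 mR/h
C: 12.6 × (2.70/29.0)² = 0.1092 mR/h
Total = 16.69 + 3.443 + 0.1092 = 20.24 mR/h.

20.2 mR/h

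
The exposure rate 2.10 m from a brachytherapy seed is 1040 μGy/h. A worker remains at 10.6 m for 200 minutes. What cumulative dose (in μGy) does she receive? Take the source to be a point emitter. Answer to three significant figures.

136 μGy

Since intensity falls as 1/r², rate at 10.6 m:
1040 × (2.10/10.6)² = 1040 × 0.03925 = 40.82 μGy/h.
Dose = rate × time = 40.82 μGy/h × 3.333 h = 136.1 μGy.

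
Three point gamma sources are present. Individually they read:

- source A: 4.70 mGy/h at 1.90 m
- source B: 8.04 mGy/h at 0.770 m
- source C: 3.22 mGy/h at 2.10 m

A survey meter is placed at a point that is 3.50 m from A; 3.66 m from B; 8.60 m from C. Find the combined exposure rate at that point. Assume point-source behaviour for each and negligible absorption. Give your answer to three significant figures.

1.93 mGy/h

Each source contributes Iᵢ·(dᵢ/rᵢ)²; contributions add.
A: 4.70 × (1.90/3.50)² = 1.385 mGy/h
B: 8.04 × (0.770/3.66)² = 0.3559 mGy/h
C: 3.22 × (2.10/8.60)² = 0.1920 mGy/h
Total = 1.385 + 0.3559 + 0.1920 = 1.933 mGy/h.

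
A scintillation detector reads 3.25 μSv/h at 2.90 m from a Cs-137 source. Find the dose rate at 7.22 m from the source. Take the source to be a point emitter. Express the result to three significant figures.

By the inverse-square law, the rate at 7.22 m is
3.25 × (2.90/7.22)² = 3.25 × 0.1613 = 0.5242 μSv/h.

0.524 μSv/h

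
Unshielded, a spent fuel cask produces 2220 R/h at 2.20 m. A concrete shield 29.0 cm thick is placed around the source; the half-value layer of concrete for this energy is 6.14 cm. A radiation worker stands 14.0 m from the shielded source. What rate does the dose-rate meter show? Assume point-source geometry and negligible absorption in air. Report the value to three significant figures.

Distance alone: (2.20/14.0)² = 0.02469, so 2220 × 0.02469 = 54.81 R/h.
Shield: 29.0/6.14 = 4.723 half-value layers → attenuation 2^(−4.723) = 0.03786.
Combined: 54.81 × 0.03786 = 2.075 R/h.

2.08 R/h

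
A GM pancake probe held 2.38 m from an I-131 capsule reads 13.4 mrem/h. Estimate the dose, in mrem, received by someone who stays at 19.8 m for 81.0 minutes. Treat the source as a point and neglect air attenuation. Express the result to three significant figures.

Using I₁d₁² = I₂d₂², rate at 19.8 m:
13.4 × (2.38/19.8)² = 13.4 × 0.01445 = 0.1936 mrem/h.
Dose = rate × time = 0.1936 mrem/h × 1.350 h = 0.2614 mrem.

0.261 mrem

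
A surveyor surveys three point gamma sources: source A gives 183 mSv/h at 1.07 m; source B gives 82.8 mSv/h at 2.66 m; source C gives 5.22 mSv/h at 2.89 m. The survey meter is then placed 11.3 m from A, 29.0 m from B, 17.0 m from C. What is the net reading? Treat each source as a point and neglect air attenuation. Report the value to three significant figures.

2.49 mSv/h

By superposition, sum each source's inverse-square contribution:
A: 183 × (1.07/11.3)² = 1.641 mSv/h
B: 82.8 × (2.66/29.0)² = 0.6966 mSv/h
C: 5.22 × (2.89/17.0)² = 0.1509 mSv/h
Total = 1.641 + 0.6966 + 0.1509 = 2.489 mSv/h.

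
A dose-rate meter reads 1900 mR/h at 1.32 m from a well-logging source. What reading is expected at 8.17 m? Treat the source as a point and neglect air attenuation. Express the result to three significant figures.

Applying the 1/r² law, the rate at 8.17 m is
(1.32/8.17)² = 0.02610, so 1900 × 0.02610 = 49.59 mR/h.

49.6 mR/h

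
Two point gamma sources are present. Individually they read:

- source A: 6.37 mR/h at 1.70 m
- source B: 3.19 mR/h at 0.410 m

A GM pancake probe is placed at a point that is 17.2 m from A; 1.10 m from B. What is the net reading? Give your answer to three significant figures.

By superposition, sum each source's inverse-square contribution:
A: 6.37 × (1.70/17.2)² = 0.06223 mR/h
B: 3.19 × (0.410/1.10)² = 0.4432 mR/h
Total = 0.06223 + 0.4432 = 0.5054 mR/h.

0.505 mR/h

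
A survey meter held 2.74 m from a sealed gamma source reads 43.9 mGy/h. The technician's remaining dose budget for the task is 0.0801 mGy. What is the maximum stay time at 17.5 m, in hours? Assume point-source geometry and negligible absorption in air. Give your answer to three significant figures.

Using I₁d₁² = I₂d₂², rate at 17.5 m:
(2.74/17.5)² = 0.02451, so 43.9 × 0.02451 = 1.076 mGy/h.
Stay time = 0.0801 mGy ÷ 1.076 mGy/h = 0.07444 h.

0.0744 h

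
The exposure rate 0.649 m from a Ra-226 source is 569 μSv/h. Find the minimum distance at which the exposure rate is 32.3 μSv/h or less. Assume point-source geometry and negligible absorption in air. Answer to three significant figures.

2.72 m

By the inverse-square law, d₂ = d₁·√(I₁/I₂).
I₁/I₂ = 569/32.3 = 17.62, so d₂ = 0.649 × √17.62 = 2.724 m.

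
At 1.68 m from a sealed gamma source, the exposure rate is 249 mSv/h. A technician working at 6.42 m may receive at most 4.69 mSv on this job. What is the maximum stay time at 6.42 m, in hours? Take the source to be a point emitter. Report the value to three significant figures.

Since intensity falls as 1/r², rate at 6.42 m:
249 × (1.68/6.42)² = 249 × 0.06848 = 17.05 mSv/h.
Stay time = 4.69 mSv ÷ 17.05 mSv/h = 0.2751 h.

0.275 h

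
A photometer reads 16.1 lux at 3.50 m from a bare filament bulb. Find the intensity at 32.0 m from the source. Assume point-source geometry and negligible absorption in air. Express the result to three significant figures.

By the inverse-square law, the rate at 32.0 m is
16.1 × (3.50/32.0)² = 16.1 × 0.01196 = 0.1926 lux.

0.193 lux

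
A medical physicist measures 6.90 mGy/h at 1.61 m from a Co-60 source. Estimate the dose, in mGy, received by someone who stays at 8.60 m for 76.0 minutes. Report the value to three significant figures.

Using I₁d₁² = I₂d₂², rate at 8.60 m:
(1.61/8.60)² = 0.03505, so 6.90 × 0.03505 = 0.2418 mGy/h.
Dose = rate × time = 0.2418 mGy/h × 1.267 h = 0.3064 mGy.

0.306 mGy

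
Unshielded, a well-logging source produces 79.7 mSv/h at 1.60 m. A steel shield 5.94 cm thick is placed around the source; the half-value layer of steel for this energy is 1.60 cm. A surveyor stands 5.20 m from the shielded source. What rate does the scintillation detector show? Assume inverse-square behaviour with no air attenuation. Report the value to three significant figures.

Distance alone: 79.7 × (1.60/5.20)² = 79.7 × 0.09467 = 7.545 mSv/h.
Shield: 5.94/1.60 = 3.712 half-value layers → attenuation 2^(−3.712) = 0.07631.
Combined: 7.545 × 0.07631 = 0.5758 mSv/h.

0.576 mSv/h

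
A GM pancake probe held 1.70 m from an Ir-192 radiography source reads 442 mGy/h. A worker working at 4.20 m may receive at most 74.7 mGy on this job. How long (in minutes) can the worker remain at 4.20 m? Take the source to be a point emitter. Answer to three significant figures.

61.9 min

Intensity scales as (d₁/d₂)², so rate at 4.20 m:
442 × (1.70/4.20)² = 442 × 0.1638 = 72.40 mGy/h.
Stay time = 74.7 mGy ÷ 72.40 mGy/h = 1.032 h = 61.92 min.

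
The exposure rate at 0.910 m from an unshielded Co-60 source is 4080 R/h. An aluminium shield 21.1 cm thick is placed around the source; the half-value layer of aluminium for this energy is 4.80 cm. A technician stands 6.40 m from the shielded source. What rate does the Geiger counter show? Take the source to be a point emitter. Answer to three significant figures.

3.92 R/h

Distance alone: (0.910/6.40)² = 0.02022, so 4080 × 0.02022 = 82.50 R/h.
Shield: 21.1/4.80 = 4.396 half-value layers → attenuation 2^(−4.396) = 0.04750.
Combined: 82.50 × 0.04750 = 3.919 R/h.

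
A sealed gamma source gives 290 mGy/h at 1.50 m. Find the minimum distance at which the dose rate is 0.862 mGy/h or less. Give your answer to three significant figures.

27.5 m

By the inverse-square law, d₂ = d₁·√(I₁/I₂).
I₁/I₂ = 290/0.862 = 336.4, so d₂ = 1.50 × √336.4 = 27.51 m.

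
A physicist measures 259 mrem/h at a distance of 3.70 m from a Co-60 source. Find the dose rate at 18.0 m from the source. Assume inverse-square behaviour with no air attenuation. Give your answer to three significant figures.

Intensity scales as (d₁/d₂)², so the rate at 18.0 m is
(3.70/18.0)² = 0.04225, so 259 × 0.04225 = 10.94 mrem/h.

10.9 mrem/h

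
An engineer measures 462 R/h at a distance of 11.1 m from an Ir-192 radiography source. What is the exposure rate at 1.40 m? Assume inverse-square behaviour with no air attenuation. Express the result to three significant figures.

Using I₁d₁² = I₂d₂², the rate at 1.40 m is
462 × (11.1/1.40)² = 462 × 62.86 = 29040 R/h.

29000 R/h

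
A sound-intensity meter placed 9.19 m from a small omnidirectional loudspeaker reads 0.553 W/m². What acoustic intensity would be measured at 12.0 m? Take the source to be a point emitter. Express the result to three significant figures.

0.324 W/m²

Using I₁d₁² = I₂d₂², scaling from 9.19 m to 12.0 m:
(9.19/12.0)² = 0.5865, so 0.553 × 0.5865 = 0.3243 W/m².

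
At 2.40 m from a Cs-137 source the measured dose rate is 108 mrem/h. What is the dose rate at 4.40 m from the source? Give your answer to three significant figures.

By the inverse-square law, scaling from 2.40 m to 4.40 m:
108 × (2.40/4.40)² = 108 × 0.2975 = 32.13 mrem/h.

32.1 mrem/h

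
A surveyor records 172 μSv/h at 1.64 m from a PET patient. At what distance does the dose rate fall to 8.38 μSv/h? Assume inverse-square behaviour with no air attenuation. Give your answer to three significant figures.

Intensity scales as (d₁/d₂)², so d₂ = d₁·√(I₁/I₂).
I₁/I₂ = 172/8.38 = 20.53, so d₂ = 1.64 × √20.53 = 7.431 m.

7.43 m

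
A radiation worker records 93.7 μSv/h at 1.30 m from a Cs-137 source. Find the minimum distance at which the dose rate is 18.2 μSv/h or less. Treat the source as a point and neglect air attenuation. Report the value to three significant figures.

2.95 m

By the inverse-square law, d₂ = d₁·√(I₁/I₂).
I₁/I₂ = 93.7/18.2 = 5.148, so d₂ = 1.30 × √5.148 = 2.950 m.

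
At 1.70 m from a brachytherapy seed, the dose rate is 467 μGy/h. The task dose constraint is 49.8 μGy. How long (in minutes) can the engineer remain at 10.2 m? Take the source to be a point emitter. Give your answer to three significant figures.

Applying the 1/r² law, rate at 10.2 m:
467 × (1.70/10.2)² = 467 × 0.02778 = 12.97 μGy/h.
Stay time = 49.8 μGy ÷ 12.97 μGy/h = 3.840 h = 230.4 min.

230 min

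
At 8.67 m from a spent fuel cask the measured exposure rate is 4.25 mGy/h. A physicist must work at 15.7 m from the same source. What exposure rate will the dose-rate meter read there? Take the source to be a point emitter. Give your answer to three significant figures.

1.30 mGy/h

Applying the 1/r² law, scaling from 8.67 m to 15.7 m:
(8.67/15.7)² = 0.3050, so 4.25 × 0.3050 = 1.296 mGy/h.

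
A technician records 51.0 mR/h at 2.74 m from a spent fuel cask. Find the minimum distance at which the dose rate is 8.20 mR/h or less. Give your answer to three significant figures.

Applying the 1/r² law, d₂ = d₁·√(I₁/I₂).
I₁/I₂ = 51.0/8.20 = 6.220, so d₂ = 2.74 × √6.220 = 6.834 m.

6.83 m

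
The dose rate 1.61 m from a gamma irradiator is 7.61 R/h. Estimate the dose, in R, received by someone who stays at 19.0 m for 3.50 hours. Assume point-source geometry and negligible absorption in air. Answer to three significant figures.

0.191 R

Since intensity falls as 1/r², rate at 19.0 m:
7.61 × (1.61/19.0)² = 7.61 × 0.007180 = 0.05464 R/h.
Dose = rate × time = 0.05464 R/h × 3.500 h = 0.1912 R.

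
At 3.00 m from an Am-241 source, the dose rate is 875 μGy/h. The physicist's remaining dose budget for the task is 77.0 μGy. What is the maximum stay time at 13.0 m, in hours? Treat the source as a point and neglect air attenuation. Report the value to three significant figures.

Intensity scales as (d₁/d₂)², so rate at 13.0 m:
875 × (3.00/13.0)² = 875 × 0.05325 = 46.59 μGy/h.
Stay time = 77.0 μGy ÷ 46.59 μGy/h = 1.653 h.

1.65 h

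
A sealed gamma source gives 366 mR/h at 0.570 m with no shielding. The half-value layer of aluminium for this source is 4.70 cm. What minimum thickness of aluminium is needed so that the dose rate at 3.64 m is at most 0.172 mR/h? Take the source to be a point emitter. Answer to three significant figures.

26.8 cm

At 3.64 m, distance alone gives 366 × (0.570/3.64)² = 366 × 0.02452 = 8.974 mR/h.
Further attenuation needed: 8.974/0.172 = 52.17.
n = log₂(52.17) = 5.705 half-value layers.
Thickness = 5.705 × 4.70 cm = 26.81 cm.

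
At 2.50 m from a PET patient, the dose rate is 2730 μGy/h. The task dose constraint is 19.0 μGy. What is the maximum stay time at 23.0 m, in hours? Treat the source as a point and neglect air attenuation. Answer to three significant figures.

Applying the 1/r² law, rate at 23.0 m:
(2.50/23.0)² = 0.01181, so 2730 × 0.01181 = 32.24 μGy/h.
Stay time = 19.0 μGy ÷ 32.24 μGy/h = 0.5893 h.

0.589 h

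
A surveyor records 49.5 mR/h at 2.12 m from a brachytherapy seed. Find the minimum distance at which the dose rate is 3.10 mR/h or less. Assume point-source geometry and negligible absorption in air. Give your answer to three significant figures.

8.47 m

Applying the 1/r² law, d₂ = d₁·√(I₁/I₂).
I₁/I₂ = 49.5/3.10 = 15.97, so d₂ = 2.12 × √15.97 = 8.472 m.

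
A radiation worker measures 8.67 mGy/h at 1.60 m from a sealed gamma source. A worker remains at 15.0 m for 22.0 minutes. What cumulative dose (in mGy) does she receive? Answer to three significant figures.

0.0362 mGy

Since intensity falls as 1/r², rate at 15.0 m:
(1.60/15.0)² = 0.01138, so 8.67 × 0.01138 = 0.09866 mGy/h.
Dose = rate × time = 0.09866 mGy/h × 0.3667 h = 0.03618 mGy.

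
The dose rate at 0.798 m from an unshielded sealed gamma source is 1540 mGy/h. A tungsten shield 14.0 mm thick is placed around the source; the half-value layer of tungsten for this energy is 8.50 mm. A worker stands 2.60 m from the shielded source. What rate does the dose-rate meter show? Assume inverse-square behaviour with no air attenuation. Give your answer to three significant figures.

Distance alone: 1540 × (0.798/2.60)² = 1540 × 0.09420 = 145.1 mGy/h.
Shield: 14.0/8.50 = 1.647 half-value layers → attenuation 2^(−1.647) = 0.3193.
Combined: 145.1 × 0.3193 = 46.33 mGy/h.

46.3 mGy/h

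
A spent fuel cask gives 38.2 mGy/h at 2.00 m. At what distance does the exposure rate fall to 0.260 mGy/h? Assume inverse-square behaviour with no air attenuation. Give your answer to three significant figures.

24.2 m

Using I₁d₁² = I₂d₂², d₂ = d₁·√(I₁/I₂).
I₁/I₂ = 38.2/0.260 = 146.9, so d₂ = 2.00 × √146.9 = 24.24 m.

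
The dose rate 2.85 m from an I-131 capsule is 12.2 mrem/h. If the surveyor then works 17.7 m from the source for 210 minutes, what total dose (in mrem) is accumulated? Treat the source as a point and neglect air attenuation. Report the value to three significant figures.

1.11 mrem

Intensity scales as (d₁/d₂)², so rate at 17.7 m:
12.2 × (2.85/17.7)² = 12.2 × 0.02593 = 0.3163 mrem/h.
Dose = rate × time = 0.3163 mrem/h × 3.500 h = 1.107 mrem.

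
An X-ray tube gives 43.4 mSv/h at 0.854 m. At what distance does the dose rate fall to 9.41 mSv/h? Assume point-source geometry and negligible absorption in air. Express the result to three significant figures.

1.83 m

Applying the 1/r² law, d₂ = d₁·√(I₁/I₂).
I₁/I₂ = 43.4/9.41 = 4.612, so d₂ = 0.854 × √4.612 = 1.834 m.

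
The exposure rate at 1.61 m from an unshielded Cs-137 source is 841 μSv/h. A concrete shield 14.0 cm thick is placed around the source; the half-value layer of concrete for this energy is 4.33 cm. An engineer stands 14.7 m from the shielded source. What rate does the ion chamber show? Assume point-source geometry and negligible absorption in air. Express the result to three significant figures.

Distance alone: (1.61/14.7)² = 0.01200, so 841 × 0.01200 = 10.09 μSv/h.
Shield: 14.0/4.33 = 3.233 half-value layers → attenuation 2^(−3.233) = 0.1064.
Combined: 10.09 × 0.1064 = 1.074 μSv/h.

1.07 μSv/h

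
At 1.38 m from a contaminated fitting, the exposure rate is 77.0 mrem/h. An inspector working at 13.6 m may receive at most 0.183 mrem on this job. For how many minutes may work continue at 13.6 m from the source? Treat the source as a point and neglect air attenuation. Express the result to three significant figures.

13.8 min

Using I₁d₁² = I₂d₂², rate at 13.6 m:
77.0 × (1.38/13.6)² = 77.0 × 0.01030 = 0.7931 mrem/h.
Stay time = 0.183 mrem ÷ 0.7931 mrem/h = 0.2307 h = 13.84 min.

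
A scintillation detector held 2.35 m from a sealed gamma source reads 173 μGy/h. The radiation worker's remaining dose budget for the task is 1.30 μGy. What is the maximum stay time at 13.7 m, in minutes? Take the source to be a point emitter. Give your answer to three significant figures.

15.3 min

By the inverse-square law, rate at 13.7 m:
(2.35/13.7)² = 0.02942, so 173 × 0.02942 = 5.090 μGy/h.
Stay time = 1.30 μGy ÷ 5.090 μGy/h = 0.2554 h = 15.32 min.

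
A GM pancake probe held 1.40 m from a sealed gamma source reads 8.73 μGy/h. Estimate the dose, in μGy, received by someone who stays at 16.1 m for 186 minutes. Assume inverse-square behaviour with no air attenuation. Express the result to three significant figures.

0.205 μGy

Applying the 1/r² law, rate at 16.1 m:
8.73 × (1.40/16.1)² = 8.73 × 0.007561 = 0.06601 μGy/h.
Dose = rate × time = 0.06601 μGy/h × 3.100 h = 0.2046 μGy.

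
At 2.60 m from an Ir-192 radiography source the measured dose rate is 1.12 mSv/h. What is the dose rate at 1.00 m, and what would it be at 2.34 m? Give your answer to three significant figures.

Intensity scales as (d₁/d₂)², so
At 1.00 m: 1.12 × (2.60/1.00)² = 1.12 × 6.760 = 7.571 mSv/h
At 2.34 m: (1.00/2.34)² = 0.1826, so 7.571 × 0.1826 = 1.382 mSv/h.

7.57 mSv/h; 1.38 mSv/h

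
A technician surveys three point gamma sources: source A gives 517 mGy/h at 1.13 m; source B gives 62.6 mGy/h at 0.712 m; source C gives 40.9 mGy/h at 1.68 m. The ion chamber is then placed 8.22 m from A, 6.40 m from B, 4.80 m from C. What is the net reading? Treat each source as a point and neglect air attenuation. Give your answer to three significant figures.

By superposition, sum each source's inverse-square contribution:
A: 517 × (1.13/8.22)² = 9.770 mGy/h
B: 62.6 × (0.712/6.40)² = 0.7748 mGy/h
C: 40.9 × (1.68/4.80)² = 5.010 mGy/h
Total = 9.770 + 0.7748 + 5.010 = 15.55 mGy/h.

15.6 mGy/h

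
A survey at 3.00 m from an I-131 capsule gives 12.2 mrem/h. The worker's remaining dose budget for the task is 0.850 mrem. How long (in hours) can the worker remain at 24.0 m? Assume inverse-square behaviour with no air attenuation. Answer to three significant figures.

By the inverse-square law, rate at 24.0 m:
(3.00/24.0)² = 0.01562, so 12.2 × 0.01562 = 0.1906 mrem/h.
Stay time = 0.850 mrem ÷ 0.1906 mrem/h = 4.460 h.

4.46 h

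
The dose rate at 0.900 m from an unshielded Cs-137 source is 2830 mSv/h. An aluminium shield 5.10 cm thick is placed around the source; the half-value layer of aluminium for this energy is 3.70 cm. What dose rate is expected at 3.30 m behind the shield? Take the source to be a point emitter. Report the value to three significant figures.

Distance alone: 2830 × (0.900/3.30)² = 2830 × 0.07438 = 210.5 mSv/h.
Shield: 5.10/3.70 = 1.378 half-value layers → attenuation 2^(−1.378) = 0.3848.
Combined: 210.5 × 0.3848 = 81.00 mSv/h.

81.0 mSv/h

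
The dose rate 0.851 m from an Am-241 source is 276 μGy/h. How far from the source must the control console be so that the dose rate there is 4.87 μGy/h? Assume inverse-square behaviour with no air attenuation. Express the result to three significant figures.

Intensity scales as (d₁/d₂)², so d₂ = d₁·√(I₁/I₂).
I₁/I₂ = 276/4.87 = 56.67, so d₂ = 0.851 × √56.67 = 6.406 m.

6.41 m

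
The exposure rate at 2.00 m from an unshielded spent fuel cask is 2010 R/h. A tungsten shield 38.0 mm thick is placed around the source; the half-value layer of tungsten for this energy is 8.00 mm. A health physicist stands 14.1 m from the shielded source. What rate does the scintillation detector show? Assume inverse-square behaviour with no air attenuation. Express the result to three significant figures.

Distance alone: 2010 × (2.00/14.1)² = 2010 × 0.02012 = 40.44 R/h.
Shield: 38.0/8.00 = 4.750 half-value layers → attenuation 2^(−4.750) = 0.03716.
Combined: 40.44 × 0.03716 = 1.503 R/h.

1.50 R/h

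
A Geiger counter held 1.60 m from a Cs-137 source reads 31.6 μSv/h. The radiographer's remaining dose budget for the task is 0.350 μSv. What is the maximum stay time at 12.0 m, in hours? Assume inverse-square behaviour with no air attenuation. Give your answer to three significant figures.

Since intensity falls as 1/r², rate at 12.0 m:
31.6 × (1.60/12.0)² = 31.6 × 0.01778 = 0.5618 μSv/h.
Stay time = 0.350 μSv ÷ 0.5618 μSv/h = 0.6230 h.

0.623 h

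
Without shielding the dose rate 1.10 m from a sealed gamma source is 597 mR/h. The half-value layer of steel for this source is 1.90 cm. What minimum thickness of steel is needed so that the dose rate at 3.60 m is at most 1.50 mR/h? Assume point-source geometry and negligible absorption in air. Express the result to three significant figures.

9.91 cm

At 3.60 m, distance alone gives 597 × (1.10/3.60)² = 597 × 0.09336 = 55.74 mR/h.
Further attenuation needed: 55.74/1.50 = 37.16.
n = log₂(37.16) = 5.216 half-value layers.
Thickness = 5.216 × 1.90 cm = 9.910 cm.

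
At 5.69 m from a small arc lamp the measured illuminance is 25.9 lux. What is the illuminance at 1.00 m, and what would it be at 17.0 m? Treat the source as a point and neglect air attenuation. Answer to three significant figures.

By the inverse-square law,
At 1.00 m: 25.9 × (5.69/1.00)² = 25.9 × 32.38 = 838.6 lux
At 17.0 m: 838.6 × (1.00/17.0)² = 838.6 × 0.003460 = 2.902 lux.

839 lux; 2.90 lux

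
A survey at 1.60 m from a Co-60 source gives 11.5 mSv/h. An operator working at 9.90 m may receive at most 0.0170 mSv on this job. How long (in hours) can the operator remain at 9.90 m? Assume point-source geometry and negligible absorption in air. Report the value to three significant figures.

0.0566 h

By the inverse-square law, rate at 9.90 m:
(1.60/9.90)² = 0.02612, so 11.5 × 0.02612 = 0.3004 mSv/h.
Stay time = 0.0170 mSv ÷ 0.3004 mSv/h = 0.05659 h.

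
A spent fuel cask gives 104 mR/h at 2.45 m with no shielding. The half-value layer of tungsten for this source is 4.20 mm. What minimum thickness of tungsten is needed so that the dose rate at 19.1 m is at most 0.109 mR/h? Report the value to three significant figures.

16.7 mm

At 19.1 m, distance alone gives 104 × (2.45/19.1)² = 104 × 0.01645 = 1.711 mR/h.
Further attenuation needed: 1.711/0.109 = 15.70.
n = log₂(15.70) = 3.973 half-value layers.
Thickness = 3.973 × 4.20 mm = 16.69 mm.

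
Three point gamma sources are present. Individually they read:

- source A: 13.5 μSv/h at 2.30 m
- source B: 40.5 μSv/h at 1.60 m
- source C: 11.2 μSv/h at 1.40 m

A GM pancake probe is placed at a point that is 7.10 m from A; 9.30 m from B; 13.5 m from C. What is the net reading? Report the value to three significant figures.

Each source contributes Iᵢ·(dᵢ/rᵢ)²; contributions add.
A: 13.5 × (2.30/7.10)² = 1.417 μSv/h
B: 40.5 × (1.60/9.30)² = 1.199 μSv/h
C: 11.2 × (1.40/13.5)² = 0.1204 μSv/h
Total = 1.417 + 1.199 + 0.1204 = 2.736 μSv/h.

2.74 μSv/h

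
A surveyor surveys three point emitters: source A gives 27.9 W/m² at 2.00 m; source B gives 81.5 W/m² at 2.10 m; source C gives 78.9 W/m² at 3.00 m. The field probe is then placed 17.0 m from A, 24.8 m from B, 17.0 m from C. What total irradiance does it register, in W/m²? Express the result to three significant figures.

By superposition, sum each source's inverse-square contribution:
A: 27.9 × (2.00/17.0)² = 0.3862 W/m²
B: 81.5 × (2.10/24.8)² = 0.5844 W/m²
C: 78.9 × (3.00/17.0)² = 2.457 W/m²
Total = 0.3862 + 0.5844 + 2.457 = 3.428 W/m².

3.43 W/m²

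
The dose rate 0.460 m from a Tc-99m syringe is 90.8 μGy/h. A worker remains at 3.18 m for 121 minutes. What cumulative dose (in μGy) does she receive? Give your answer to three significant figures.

Intensity scales as (d₁/d₂)², so rate at 3.18 m:
90.8 × (0.460/3.18)² = 90.8 × 0.02092 = 1.900 μGy/h.
Dose = rate × time = 1.900 μGy/h × 2.017 h = 3.832 μGy.

3.83 μGy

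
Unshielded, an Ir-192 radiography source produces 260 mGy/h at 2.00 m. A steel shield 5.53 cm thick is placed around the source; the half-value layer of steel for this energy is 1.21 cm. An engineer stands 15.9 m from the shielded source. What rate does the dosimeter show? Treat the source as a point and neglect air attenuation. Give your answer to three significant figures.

Distance alone: 260 × (2.00/15.9)² = 260 × 0.01582 = 4.113 mGy/h.
Shield: 5.53/1.21 = 4.570 half-value layers → attenuation 2^(−4.570) = 0.04210.
Combined: 4.113 × 0.04210 = 0.1732 mGy/h.

0.173 mGy/h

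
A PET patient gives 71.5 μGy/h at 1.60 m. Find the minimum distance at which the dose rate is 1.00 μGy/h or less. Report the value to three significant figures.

Since intensity falls as 1/r², d₂ = d₁·√(I₁/I₂).
I₁/I₂ = 71.5/1.00 = 71.50, so d₂ = 1.60 × √71.50 = 13.53 m.

13.5 m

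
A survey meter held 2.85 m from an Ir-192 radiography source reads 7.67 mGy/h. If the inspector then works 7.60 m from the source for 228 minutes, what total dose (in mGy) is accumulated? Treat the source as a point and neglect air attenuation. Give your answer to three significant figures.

Since intensity falls as 1/r², rate at 7.60 m:
(2.85/7.60)² = 0.1406, so 7.67 × 0.1406 = 1.078 mGy/h.
Dose = rate × time = 1.078 mGy/h × 3.800 h = 4.096 mGy.

4.10 mGy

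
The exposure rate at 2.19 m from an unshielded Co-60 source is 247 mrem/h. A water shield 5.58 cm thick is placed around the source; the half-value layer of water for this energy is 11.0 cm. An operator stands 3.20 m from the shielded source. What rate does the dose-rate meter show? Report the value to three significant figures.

81.4 mrem/h

Distance alone: 247 × (2.19/3.20)² = 247 × 0.4684 = 115.7 mrem/h.
Shield: 5.58/11.0 = 0.5073 half-value layers → attenuation 2^(−0.5073) = 0.7035.
Combined: 115.7 × 0.7035 = 81.39 mrem/h.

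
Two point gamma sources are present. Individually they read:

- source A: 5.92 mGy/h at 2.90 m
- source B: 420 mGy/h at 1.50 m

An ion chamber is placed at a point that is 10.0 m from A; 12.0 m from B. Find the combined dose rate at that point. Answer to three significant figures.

Each source contributes Iᵢ·(dᵢ/rᵢ)²; contributions add.
A: 5.92 × (2.90/10.0)² = 0.4979 mGy/h
B: 420 × (1.50/12.0)² = 6.562 mGy/h
Total = 0.4979 + 6.562 = 7.060 mGy/h.

7.06 mGy/h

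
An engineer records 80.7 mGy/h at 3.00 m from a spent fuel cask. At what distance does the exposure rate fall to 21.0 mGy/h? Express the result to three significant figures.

5.88 m

Using I₁d₁² = I₂d₂², d₂ = d₁·√(I₁/I₂).
I₁/I₂ = 80.7/21.0 = 3.843, so d₂ = 3.00 × √3.843 = 5.881 m.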